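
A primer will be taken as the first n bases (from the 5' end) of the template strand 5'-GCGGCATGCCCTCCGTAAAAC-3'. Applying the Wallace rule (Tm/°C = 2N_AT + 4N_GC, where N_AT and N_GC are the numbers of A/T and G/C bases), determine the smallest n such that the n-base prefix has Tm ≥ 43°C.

First 12 bases: GCGGCATGCCCT → Tm = 42°C (< 43°C)
First 13 bases: GCGGCATGCCCTC → Tm = 46°C (≥ 43°C)
Since every base adds ≥2°C, Tm only increases with n, so the threshold is first crossed at n = 13.

n = 13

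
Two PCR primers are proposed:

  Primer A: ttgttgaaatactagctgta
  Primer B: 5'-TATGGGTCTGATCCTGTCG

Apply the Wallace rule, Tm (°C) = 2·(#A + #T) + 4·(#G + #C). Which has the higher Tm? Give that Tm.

Primer B, 58°C

Primer A: A+T=14, G+C=6 → Tm = 2(14)+4(6) = 52°C
Primer B: A+T=9, G+C=10 → Tm = 2(9)+4(10) = 58°C
52°C vs 58°C → primer B is higher.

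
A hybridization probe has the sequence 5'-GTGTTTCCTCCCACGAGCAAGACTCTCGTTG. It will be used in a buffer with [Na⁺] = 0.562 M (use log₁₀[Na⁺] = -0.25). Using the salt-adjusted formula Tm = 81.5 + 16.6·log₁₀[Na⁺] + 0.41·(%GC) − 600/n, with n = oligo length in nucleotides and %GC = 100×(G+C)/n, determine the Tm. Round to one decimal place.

80.5°C

Length n = 31. T=9, G=7, A=5, C=10
G+C = 17, so %GC = 17/31 × 100 = 54.839%
Salt term: 16.6 × (-0.25) = -4.15
GC term: 0.41 × 54.839 = 22.484; length term: −600/31 = −19.355
Tm = 81.5 + (-4.15) + 22.484 − 19.355 = 80.479 → 80.5°C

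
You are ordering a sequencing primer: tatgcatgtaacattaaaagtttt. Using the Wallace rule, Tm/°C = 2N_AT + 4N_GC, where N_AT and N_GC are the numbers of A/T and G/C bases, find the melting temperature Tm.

G=3, A=9, C=2, T=10
So N_AT = 19 and N_GC = 5.
Tm = 4·5 + 2·19 = 20 + 38 = 58°C

58°C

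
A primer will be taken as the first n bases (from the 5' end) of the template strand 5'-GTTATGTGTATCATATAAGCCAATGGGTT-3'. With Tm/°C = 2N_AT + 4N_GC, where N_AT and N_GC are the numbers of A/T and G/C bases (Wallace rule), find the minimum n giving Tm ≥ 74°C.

First 26 bases: GTTATGTGTATCATATAAGCCAATGG → Tm = 70°C (< 74°C)
First 27 bases: GTTATGTGTATCATATAAGCCAATGGG → Tm = 74°C (≥ 74°C)
Since every base adds ≥2°C, Tm only increases with n, so the threshold is first crossed at n = 27.

n = 27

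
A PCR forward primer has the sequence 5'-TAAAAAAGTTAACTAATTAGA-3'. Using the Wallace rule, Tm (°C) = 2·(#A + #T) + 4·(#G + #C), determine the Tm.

48°C

T=6, A=12, C=1, G=2
AT pairs contribute 18, GC pairs contribute 3.
Tm = 2×18 + 4×3 = 48°C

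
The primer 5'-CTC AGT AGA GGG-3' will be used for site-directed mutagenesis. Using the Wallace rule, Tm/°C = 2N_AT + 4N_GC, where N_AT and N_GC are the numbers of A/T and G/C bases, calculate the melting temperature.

38°C

Base counts: G=5, T=2, C=2, A=3
AT pairs contribute 5, GC pairs contribute 7.
Tm = 2×5 + 4×7 = 38°C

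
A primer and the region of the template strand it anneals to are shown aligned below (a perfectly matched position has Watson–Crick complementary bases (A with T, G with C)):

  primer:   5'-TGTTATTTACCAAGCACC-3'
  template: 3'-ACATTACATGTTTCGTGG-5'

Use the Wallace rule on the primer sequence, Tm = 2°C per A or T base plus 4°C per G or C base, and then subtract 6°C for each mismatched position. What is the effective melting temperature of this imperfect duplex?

32°C

Primer base counts: A=5, T=6, G=2, C=5 → A+T=11, G+C=7
Perfect-match Tm = 2(11) + 4(7) = 22 + 28 = 50°C
Mismatches (positions where the bases are not complementary): 3 (at positions 4, 7, 11)
Effective Tm = 50 − 3×6 = 50 − 18 = 32°C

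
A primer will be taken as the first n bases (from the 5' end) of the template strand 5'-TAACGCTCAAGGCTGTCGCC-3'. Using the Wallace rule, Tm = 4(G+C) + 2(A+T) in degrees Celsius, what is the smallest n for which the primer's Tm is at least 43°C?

n = 15

First 14 bases: TAACGCTCAAGGCT → Tm = 42°C (< 43°C)
First 15 bases: TAACGCTCAAGGCTG → Tm = 46°C (≥ 43°C)
Each additional base adds 2°C (A/T) or 4°C (G/C), so Tm is non-decreasing in n; n = 15 is the first length to reach 43°C.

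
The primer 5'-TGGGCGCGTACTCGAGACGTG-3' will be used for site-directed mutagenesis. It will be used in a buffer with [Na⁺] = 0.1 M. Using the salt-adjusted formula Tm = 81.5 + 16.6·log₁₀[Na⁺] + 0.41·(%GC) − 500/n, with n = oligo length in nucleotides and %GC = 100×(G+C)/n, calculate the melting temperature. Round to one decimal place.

68.4°C

Length n = 21. Counting bases: C=5, A=3, G=9, T=4
G+C = 14, so %GC = 14/21 × 100 = 66.667%
Salt term: 16.6 × (-1) = -16.6
GC term: 0.41 × 66.667 = 27.333; length term: −500/21 = −23.81
Tm = 81.5 + (-16.6) + 27.333 − 23.81 = 68.423 → 68.4°C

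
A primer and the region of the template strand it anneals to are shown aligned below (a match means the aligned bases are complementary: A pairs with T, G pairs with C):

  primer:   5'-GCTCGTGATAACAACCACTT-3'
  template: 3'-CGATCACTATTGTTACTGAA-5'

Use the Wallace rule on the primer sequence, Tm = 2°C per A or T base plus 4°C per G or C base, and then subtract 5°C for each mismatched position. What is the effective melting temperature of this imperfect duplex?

43°C

Primer base counts: A=6, T=5, G=3, C=6 → A+T=11, G+C=9
Perfect-match Tm = 2(11) + 4(9) = 22 + 36 = 58°C
Mismatches (positions where the bases are not complementary): 3 (at positions 4, 15, 16)
Effective Tm = 58 − 3×5 = 58 − 15 = 43°C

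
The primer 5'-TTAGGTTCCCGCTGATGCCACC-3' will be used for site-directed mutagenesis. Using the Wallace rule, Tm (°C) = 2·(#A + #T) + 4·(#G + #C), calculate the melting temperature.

Scanning the sequence gives C=8, G=5, A=3, T=6.
AT pairs contribute 9, GC pairs contribute 13.
Tm = 4·13 + 2·9 = 52 + 18 = 70°C

70°C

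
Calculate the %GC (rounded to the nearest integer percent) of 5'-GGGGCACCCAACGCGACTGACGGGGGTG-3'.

75%

Base counts: T=2, A=5, G=13, C=8
G+C = 13 + 8 = 21 out of 28 bases
%GC = 21/28 × 100 = 75% ≈ 75%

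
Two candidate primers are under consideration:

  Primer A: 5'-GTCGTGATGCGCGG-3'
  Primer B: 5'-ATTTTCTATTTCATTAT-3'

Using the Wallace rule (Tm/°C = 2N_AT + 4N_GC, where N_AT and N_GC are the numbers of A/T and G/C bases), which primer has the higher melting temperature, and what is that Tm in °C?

Primer A: A+T=4, G+C=10 → Tm = 2(4)+4(10) = 48°C
Primer B: A+T=15, G+C=2 → Tm = 2(15)+4(2) = 38°C
48°C vs 38°C → primer A is higher.

Primer A, 48°C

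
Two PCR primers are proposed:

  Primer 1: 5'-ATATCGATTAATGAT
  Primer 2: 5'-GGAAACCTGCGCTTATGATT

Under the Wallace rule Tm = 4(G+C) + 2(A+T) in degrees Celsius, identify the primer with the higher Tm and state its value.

Primer 2, 58°C

Primer 1: A+T=12, G+C=3 → Tm = 2(12)+4(3) = 36°C
Primer 2: A+T=11, G+C=9 → Tm = 2(11)+4(9) = 58°C
36°C vs 58°C → primer 2 is higher.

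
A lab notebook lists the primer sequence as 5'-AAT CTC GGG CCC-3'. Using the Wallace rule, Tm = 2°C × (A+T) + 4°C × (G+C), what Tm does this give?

Base counts: A=2, T=2, G=3, C=5
AT pairs contribute 4, GC pairs contribute 8.
Tm = 2(4) + 4(8) = 8 + 32 = 40°C

40°C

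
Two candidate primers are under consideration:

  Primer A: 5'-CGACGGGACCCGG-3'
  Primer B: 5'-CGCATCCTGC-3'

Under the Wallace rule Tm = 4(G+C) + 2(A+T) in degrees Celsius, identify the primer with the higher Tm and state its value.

Primer A, 48°C

Primer A: A+T=2, G+C=11 → Tm = 2(2)+4(11) = 48°C
Primer B: A+T=3, G+C=7 → Tm = 2(3)+4(7) = 34°C
48°C vs 34°C → primer A is higher.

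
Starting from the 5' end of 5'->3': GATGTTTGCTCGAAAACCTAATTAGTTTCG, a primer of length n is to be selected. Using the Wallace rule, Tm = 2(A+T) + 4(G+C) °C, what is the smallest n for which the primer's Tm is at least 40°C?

First 13 bases: GATGTTTGCTCGA → Tm = 38°C (< 40°C)
First 14 bases: GATGTTTGCTCGAA → Tm = 40°C (≥ 40°C)
Since every base adds ≥2°C, Tm only increases with n, so the threshold is first crossed at n = 14.

n = 14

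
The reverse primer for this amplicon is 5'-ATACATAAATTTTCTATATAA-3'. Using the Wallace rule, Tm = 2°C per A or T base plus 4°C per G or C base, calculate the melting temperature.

Scanning the sequence gives G=0, C=2, A=10, T=9.
So N_AT = 19 and N_GC = 2.
Tm = 2×19 + 4×2 = 46°C

46°C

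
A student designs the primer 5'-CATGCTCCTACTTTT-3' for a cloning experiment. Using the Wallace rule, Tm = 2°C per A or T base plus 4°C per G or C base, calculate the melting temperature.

42°C

Scanning the sequence gives C=5, T=7, G=1, A=2.
A+T = 9, G+C = 6
Tm = 2(9) + 4(6) = 18 + 24 = 42°C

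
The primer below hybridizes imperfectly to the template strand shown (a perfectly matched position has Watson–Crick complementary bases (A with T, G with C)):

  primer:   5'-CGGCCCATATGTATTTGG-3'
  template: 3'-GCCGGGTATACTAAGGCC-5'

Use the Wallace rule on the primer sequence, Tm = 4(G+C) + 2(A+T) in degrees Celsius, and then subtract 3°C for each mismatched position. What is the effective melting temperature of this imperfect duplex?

42°C

Primer base counts: A=3, T=6, G=5, C=4 → A+T=9, G+C=9
Perfect-match Tm = 2(9) + 4(9) = 18 + 36 = 54°C
Mismatches (positions where the bases are not complementary): 4 (at positions 12, 13, 15, 16)
Effective Tm = 54 − 4×3 = 54 − 12 = 42°C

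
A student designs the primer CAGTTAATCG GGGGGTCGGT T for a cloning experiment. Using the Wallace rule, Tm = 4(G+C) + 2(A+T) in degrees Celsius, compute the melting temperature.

Base counts: A=3, C=3, G=9, T=6
So N_AT = 9 and N_GC = 12.
Tm = 4·12 + 2·9 = 48 + 18 = 66°C

66°C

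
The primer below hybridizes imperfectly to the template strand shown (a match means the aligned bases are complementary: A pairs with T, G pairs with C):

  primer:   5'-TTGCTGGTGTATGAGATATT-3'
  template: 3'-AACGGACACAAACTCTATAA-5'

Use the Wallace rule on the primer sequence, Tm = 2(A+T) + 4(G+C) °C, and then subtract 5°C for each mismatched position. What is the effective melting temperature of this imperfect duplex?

Primer base counts: A=4, T=9, G=6, C=1 → A+T=13, G+C=7
Perfect-match Tm = 2(13) + 4(7) = 26 + 28 = 54°C
Mismatches (positions where the bases are not complementary): 3 (at positions 5, 6, 11)
Effective Tm = 54 − 3×5 = 54 − 15 = 39°C

39°C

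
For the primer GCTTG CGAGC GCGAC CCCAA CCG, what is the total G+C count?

C=10, A=4, T=2, G=7
Total G or C: 7 + 10 = 17

17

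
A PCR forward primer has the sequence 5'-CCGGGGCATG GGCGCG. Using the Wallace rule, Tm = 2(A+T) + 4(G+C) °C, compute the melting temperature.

60°C

C=5, A=1, T=1, G=9
AT pairs contribute 2, GC pairs contribute 14.
Tm = 2×2 + 4×14 = 60°C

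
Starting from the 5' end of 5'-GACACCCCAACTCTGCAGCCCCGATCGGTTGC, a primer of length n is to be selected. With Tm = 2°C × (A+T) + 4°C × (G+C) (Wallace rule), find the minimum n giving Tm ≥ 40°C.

n = 13

First 12 bases: GACACCCCAACT → Tm = 38°C (< 40°C)
First 13 bases: GACACCCCAACTC → Tm = 42°C (≥ 40°C)
Each additional base adds 2°C (A/T) or 4°C (G/C), so Tm is non-decreasing in n; n = 13 is the first length to reach 40°C.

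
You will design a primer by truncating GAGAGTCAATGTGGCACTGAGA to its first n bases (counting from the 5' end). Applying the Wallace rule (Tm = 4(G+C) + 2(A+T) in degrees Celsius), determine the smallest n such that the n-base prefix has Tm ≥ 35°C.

First 12 bases: GAGAGTCAATGT → Tm = 34°C (< 35°C)
First 13 bases: GAGAGTCAATGTG → Tm = 38°C (≥ 35°C)
Since every base adds ≥2°C, Tm only increases with n, so the threshold is first crossed at n = 13.

n = 13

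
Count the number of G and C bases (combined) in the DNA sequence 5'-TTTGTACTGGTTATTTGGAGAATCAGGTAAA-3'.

10

Counting bases: T=12, C=2, A=9, G=8
Total G or C: 8 + 2 = 10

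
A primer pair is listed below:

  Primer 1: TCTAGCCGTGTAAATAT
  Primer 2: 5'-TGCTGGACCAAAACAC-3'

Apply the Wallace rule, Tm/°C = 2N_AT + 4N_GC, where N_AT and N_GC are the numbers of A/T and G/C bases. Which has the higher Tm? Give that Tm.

Primer 1: A+T=11, G+C=6 → Tm = 2(11)+4(6) = 46°C
Primer 2: A+T=8, G+C=8 → Tm = 2(8)+4(8) = 48°C
46°C vs 48°C → primer 2 is higher.

Primer 2, 48°C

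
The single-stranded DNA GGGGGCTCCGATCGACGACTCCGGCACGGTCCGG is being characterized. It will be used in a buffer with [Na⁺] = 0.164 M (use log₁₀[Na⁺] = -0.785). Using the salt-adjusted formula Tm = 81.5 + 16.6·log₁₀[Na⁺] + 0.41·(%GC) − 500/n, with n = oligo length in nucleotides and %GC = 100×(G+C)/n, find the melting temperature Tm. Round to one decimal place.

Length n = 34. Base counts: T=4, C=12, A=4, G=14
G+C = 26, so %GC = 26/34 × 100 = 76.471%
Salt term: 16.6 × (-0.785) = -13.031
GC term: 0.41 × 76.471 = 31.353; length term: −500/34 = −14.706
Tm = 81.5 + (-13.031) + 31.353 − 14.706 = 85.116 → 85.1°C

85.1°C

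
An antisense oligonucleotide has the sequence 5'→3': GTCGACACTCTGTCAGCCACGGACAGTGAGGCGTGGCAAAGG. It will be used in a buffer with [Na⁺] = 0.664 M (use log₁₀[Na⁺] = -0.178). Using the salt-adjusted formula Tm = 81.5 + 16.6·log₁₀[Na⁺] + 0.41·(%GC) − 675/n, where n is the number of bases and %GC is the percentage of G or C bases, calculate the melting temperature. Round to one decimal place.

Length n = 42. Base counts: G=15, T=6, C=11, A=10
G+C = 26, so %GC = 26/42 × 100 = 61.905%
Salt term: 16.6 × (-0.178) = -2.955
GC term: 0.41 × 61.905 = 25.381; length term: −675/42 = −16.071
Tm = 81.5 + (-2.955) + 25.381 − 16.071 = 87.855 → 87.9°C

87.9°C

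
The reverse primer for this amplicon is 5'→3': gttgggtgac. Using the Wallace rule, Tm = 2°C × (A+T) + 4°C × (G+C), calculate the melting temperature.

32°C

T=3, G=5, C=1, A=1
A+T = 4, G+C = 6
Tm = 4·6 + 2·4 = 24 + 8 = 32°C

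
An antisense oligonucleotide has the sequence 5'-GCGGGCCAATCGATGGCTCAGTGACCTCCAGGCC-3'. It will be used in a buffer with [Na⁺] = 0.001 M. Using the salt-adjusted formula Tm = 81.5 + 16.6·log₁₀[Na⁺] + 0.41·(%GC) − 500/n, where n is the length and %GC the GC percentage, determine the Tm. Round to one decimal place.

44.7°C

Length n = 34. Base counts: G=11, C=12, A=6, T=5
G+C = 23, so %GC = 23/34 × 100 = 67.647%
Salt term: 16.6 × (-3) = -49.8
GC term: 0.41 × 67.647 = 27.735; length term: −500/34 = −14.706
Tm = 81.5 + (-49.8) + 27.735 − 14.706 = 44.729 → 44.7°C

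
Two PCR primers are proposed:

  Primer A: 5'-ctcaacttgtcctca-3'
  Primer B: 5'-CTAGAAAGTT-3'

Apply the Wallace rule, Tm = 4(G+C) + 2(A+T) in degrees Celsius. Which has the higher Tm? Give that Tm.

Primer A: A+T=8, G+C=7 → Tm = 2(8)+4(7) = 44°C
Primer B: A+T=7, G+C=3 → Tm = 2(7)+4(3) = 26°C
44°C vs 26°C → primer A is higher.

Primer A, 44°C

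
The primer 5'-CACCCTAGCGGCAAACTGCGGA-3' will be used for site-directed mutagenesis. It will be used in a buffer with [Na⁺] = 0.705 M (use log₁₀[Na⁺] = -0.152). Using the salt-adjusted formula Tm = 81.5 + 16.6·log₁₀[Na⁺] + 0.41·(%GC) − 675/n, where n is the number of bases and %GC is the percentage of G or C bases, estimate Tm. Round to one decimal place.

74.4°C

Length n = 22. T=2, G=6, A=6, C=8
G+C = 14, so %GC = 14/22 × 100 = 63.636%
Salt term: 16.6 × (-0.152) = -2.523
GC term: 0.41 × 63.636 = 26.091; length term: −675/22 = −30.682
Tm = 81.5 + (-2.523) + 26.091 − 30.682 = 74.386 → 74.4°C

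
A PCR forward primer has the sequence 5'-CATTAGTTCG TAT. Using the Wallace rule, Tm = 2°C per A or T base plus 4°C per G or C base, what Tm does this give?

Base counts: T=6, G=2, A=3, C=2
A+T = 9, G+C = 4
Tm = 2(9) + 4(4) = 18 + 16 = 34°C

34°C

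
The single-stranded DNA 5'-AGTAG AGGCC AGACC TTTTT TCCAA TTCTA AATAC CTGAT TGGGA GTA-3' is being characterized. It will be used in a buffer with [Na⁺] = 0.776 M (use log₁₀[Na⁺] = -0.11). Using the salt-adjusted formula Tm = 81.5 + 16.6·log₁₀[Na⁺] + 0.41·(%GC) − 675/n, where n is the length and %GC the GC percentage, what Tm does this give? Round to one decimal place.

Length n = 48. A=14, G=10, C=9, T=15
G+C = 19, so %GC = 19/48 × 100 = 39.583%
Salt term: 16.6 × (-0.11) = -1.826
GC term: 0.41 × 39.583 = 16.229; length term: −675/48 = −14.062
Tm = 81.5 + (-1.826) + 16.229 − 14.062 = 81.841 → 81.8°C

81.8°C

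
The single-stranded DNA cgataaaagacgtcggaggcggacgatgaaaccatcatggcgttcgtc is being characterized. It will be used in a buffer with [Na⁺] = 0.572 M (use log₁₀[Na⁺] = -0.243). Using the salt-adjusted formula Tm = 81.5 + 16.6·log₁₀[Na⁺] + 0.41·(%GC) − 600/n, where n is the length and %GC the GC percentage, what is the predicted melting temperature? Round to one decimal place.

87.2°C

Length n = 48. Base counts: G=15, A=14, T=8, C=11
G+C = 26, so %GC = 26/48 × 100 = 54.167%
Salt term: 16.6 × (-0.243) = -4.034
GC term: 0.41 × 54.167 = 22.208; length term: −600/48 = −12.5
Tm = 81.5 + (-4.034) + 22.208 − 12.5 = 87.174 → 87.2°C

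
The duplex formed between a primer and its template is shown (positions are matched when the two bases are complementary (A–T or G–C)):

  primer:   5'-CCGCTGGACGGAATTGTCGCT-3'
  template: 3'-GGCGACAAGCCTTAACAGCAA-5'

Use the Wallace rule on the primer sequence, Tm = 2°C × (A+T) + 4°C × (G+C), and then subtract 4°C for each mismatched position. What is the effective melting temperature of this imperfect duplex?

Primer base counts: A=3, T=5, G=7, C=6 → A+T=8, G+C=13
Perfect-match Tm = 2(8) + 4(13) = 16 + 52 = 68°C
Mismatches (positions where the bases are not complementary): 3 (at positions 7, 8, 20)
Effective Tm = 68 − 3×4 = 68 − 12 = 56°C

56°C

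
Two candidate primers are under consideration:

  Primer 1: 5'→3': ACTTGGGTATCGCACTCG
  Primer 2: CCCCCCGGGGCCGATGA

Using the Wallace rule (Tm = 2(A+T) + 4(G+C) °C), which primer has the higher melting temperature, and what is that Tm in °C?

Primer 2, 62°C

Primer 1: A+T=8, G+C=10 → Tm = 2(8)+4(10) = 56°C
Primer 2: A+T=3, G+C=14 → Tm = 2(3)+4(14) = 62°C
56°C vs 62°C → primer 2 is higher.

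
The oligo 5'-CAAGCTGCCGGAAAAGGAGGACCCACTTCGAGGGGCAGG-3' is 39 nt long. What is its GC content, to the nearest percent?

Counting bases: G=15, T=3, C=10, A=11
G+C = 15 + 10 = 25 out of 39 bases
%GC = 25/39 × 100 = 64.1% ≈ 64%

64%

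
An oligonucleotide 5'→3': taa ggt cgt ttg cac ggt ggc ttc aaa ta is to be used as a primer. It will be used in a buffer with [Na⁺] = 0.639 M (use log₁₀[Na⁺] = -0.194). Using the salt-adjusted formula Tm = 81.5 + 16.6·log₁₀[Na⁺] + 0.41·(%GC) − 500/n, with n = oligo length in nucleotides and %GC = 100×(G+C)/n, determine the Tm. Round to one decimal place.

Length n = 29. Base counts: T=9, A=7, C=5, G=8
G+C = 13, so %GC = 13/29 × 100 = 44.828%
Salt term: 16.6 × (-0.194) = -3.22
GC term: 0.41 × 44.828 = 18.379; length term: −500/29 = −17.241
Tm = 81.5 + (-3.22) + 18.379 − 17.241 = 79.418 → 79.4°C

79.4°C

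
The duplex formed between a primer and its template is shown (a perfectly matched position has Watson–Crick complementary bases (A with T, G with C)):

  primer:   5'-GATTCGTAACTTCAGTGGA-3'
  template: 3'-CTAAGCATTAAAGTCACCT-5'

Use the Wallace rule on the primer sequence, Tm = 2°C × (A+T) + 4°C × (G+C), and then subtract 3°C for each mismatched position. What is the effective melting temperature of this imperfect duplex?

Primer base counts: A=5, T=6, G=5, C=3 → A+T=11, G+C=8
Perfect-match Tm = 2(11) + 4(8) = 22 + 32 = 54°C
Mismatches (positions where the bases are not complementary): 1 (at position 10)
Effective Tm = 54 − 1×3 = 54 − 3 = 51°C

51°C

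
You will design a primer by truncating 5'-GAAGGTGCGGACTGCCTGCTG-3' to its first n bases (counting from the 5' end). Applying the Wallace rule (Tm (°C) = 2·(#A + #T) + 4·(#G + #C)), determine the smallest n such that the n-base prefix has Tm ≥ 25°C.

First 7 bases: GAAGGTG → Tm = 22°C (< 25°C)
First 8 bases: GAAGGTGC → Tm = 26°C (≥ 25°C)
Each additional base adds 2°C (A/T) or 4°C (G/C), so Tm is non-decreasing in n; n = 8 is the first length to reach 25°C.

n = 8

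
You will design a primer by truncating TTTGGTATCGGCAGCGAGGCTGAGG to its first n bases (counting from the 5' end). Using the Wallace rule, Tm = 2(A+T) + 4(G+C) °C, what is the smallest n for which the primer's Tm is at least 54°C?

n = 18

First 17 bases: TTTGGTATCGGCAGCGA → Tm = 52°C (< 54°C)
First 18 bases: TTTGGTATCGGCAGCGAG → Tm = 56°C (≥ 54°C)
Since every base adds ≥2°C, Tm only increases with n, so the threshold is first crossed at n = 18.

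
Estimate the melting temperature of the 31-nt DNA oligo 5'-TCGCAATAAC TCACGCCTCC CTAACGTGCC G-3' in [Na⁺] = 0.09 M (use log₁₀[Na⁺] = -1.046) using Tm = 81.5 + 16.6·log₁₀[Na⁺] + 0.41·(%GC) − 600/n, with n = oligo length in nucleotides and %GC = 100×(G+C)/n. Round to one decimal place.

68.6°C

Length n = 31. Base counts: A=7, C=13, T=6, G=5
G+C = 18, so %GC = 18/31 × 100 = 58.065%
Salt term: 16.6 × (-1.046) = -17.364
GC term: 0.41 × 58.065 = 23.807; length term: −600/31 = −19.355
Tm = 81.5 + (-17.364) + 23.807 − 19.355 = 68.588 → 68.6°C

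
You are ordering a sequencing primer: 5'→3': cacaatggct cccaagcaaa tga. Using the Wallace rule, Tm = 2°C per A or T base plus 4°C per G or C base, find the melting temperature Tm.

68°C

Scanning the sequence gives T=3, G=4, A=9, C=7.
A+T = 12, G+C = 11
Tm = 2×12 + 4×11 = 68°C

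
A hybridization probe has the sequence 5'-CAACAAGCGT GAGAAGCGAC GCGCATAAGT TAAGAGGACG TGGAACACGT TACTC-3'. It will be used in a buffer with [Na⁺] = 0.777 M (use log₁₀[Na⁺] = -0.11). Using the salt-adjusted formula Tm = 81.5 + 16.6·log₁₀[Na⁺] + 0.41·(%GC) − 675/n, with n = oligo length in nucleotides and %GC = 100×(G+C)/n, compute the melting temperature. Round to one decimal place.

Length n = 55. A=19, T=8, G=16, C=12
G+C = 28, so %GC = 28/55 × 100 = 50.909%
Salt term: 16.6 × (-0.11) = -1.826
GC term: 0.41 × 50.909 = 20.873; length term: −675/55 = −12.273
Tm = 81.5 + (-1.826) + 20.873 − 12.273 = 88.274 → 88.3°C

88.3°C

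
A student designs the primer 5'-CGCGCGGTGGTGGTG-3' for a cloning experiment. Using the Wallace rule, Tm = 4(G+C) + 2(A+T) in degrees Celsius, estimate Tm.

54°C

C=3, T=3, A=0, G=9
A+T = 3, G+C = 12
Tm = 2(3) + 4(12) = 6 + 48 = 54°C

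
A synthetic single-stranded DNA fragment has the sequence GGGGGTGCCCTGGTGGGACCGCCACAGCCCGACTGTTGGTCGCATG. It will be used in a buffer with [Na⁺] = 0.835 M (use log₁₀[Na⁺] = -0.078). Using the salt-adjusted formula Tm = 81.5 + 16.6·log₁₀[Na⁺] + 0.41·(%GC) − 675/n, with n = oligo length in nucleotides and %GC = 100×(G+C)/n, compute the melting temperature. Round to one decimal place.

Length n = 46. T=8, C=14, A=5, G=19
G+C = 33, so %GC = 33/46 × 100 = 71.739%
Salt term: 16.6 × (-0.078) = -1.295
GC term: 0.41 × 71.739 = 29.413; length term: −675/46 = −14.674
Tm = 81.5 + (-1.295) + 29.413 − 14.674 = 94.944 → 94.9°C

94.9°C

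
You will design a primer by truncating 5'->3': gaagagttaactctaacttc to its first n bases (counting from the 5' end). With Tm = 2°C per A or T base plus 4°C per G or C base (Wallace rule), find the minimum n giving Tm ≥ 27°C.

First 10 bases: GAAGAGTTAA → Tm = 26°C (< 27°C)
First 11 bases: GAAGAGTTAAC → Tm = 30°C (≥ 27°C)
Each additional base adds 2°C (A/T) or 4°C (G/C), so Tm is non-decreasing in n; n = 11 is the first length to reach 27°C.

n = 11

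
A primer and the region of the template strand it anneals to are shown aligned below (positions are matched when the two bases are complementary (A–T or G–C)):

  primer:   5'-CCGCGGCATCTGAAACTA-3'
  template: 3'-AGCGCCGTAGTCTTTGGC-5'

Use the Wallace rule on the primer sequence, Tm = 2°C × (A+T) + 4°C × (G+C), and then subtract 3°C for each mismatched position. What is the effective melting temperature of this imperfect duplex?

44°C

Primer base counts: A=5, T=3, G=4, C=6 → A+T=8, G+C=10
Perfect-match Tm = 2(8) + 4(10) = 16 + 40 = 56°C
Mismatches (positions where the bases are not complementary): 4 (at positions 1, 11, 17, 18)
Effective Tm = 56 − 4×3 = 56 − 12 = 44°C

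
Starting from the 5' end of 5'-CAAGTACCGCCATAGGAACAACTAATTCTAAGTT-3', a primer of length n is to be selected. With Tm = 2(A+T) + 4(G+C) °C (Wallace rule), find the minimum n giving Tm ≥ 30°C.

First 9 bases: CAAGTACCG → Tm = 28°C (< 30°C)
First 10 bases: CAAGTACCGC → Tm = 32°C (≥ 30°C)
Since every base adds ≥2°C, Tm only increases with n, so the threshold is first crossed at n = 10.

n = 10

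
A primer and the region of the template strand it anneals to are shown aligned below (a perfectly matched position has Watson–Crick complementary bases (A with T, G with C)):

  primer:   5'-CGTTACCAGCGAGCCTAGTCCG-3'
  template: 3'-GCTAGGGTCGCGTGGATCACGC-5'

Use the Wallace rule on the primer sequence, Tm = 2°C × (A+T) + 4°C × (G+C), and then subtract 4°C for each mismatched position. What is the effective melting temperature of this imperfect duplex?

Primer base counts: A=4, T=4, G=6, C=8 → A+T=8, G+C=14
Perfect-match Tm = 2(8) + 4(14) = 16 + 56 = 72°C
Mismatches (positions where the bases are not complementary): 5 (at positions 3, 5, 12, 13, 20)
Effective Tm = 72 − 5×4 = 72 − 20 = 52°C

52°C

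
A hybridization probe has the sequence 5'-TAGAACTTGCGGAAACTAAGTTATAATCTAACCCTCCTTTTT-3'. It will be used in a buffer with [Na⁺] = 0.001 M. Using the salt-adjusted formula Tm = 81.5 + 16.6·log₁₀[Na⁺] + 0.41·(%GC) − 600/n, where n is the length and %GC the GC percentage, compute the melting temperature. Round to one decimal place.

31.1°C

Length n = 42. Base counts: A=13, T=15, G=5, C=9
G+C = 14, so %GC = 14/42 × 100 = 33.333%
Salt term: 16.6 × (-3) = -49.8
GC term: 0.41 × 33.333 = 13.667; length term: −600/42 = −14.286
Tm = 81.5 + (-49.8) + 13.667 − 14.286 = 31.081 → 31.1°C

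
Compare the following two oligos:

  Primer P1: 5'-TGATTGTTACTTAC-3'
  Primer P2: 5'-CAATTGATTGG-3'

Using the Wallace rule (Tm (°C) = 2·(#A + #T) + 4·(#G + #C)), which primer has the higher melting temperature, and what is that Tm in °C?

Primer P1: A+T=10, G+C=4 → Tm = 2(10)+4(4) = 36°C
Primer P2: A+T=7, G+C=4 → Tm = 2(7)+4(4) = 30°C
36°C vs 30°C → primer P1 is higher.

Primer P1, 36°C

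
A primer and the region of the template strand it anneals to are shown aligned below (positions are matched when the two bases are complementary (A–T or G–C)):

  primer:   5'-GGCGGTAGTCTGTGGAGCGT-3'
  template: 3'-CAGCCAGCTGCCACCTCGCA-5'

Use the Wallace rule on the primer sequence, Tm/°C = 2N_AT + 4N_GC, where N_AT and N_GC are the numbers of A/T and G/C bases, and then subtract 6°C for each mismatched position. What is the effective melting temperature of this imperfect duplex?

Primer base counts: A=2, T=5, G=10, C=3 → A+T=7, G+C=13
Perfect-match Tm = 2(7) + 4(13) = 14 + 52 = 66°C
Mismatches (positions where the bases are not complementary): 4 (at positions 2, 7, 9, 11)
Effective Tm = 66 − 4×6 = 66 − 24 = 42°C

42°C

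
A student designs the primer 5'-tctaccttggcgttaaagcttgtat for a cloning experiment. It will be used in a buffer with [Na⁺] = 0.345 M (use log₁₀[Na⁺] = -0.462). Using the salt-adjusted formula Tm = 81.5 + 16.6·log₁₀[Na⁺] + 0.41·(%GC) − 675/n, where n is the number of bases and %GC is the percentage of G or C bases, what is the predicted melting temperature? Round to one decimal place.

Length n = 25. Counting bases: A=5, G=5, T=10, C=5
G+C = 10, so %GC = 10/25 × 100 = 40%
Salt term: 16.6 × (-0.462) = -7.669
GC term: 0.41 × 40 = 16.4; length term: −675/25 = −27
Tm = 81.5 + (-7.669) + 16.4 − 27 = 63.231 → 63.2°C

63.2°C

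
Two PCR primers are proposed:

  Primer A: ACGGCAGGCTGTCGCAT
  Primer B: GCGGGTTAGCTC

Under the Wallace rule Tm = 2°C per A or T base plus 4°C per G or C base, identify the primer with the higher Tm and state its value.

Primer A, 56°C

Primer A: A+T=6, G+C=11 → Tm = 2(6)+4(11) = 56°C
Primer B: A+T=4, G+C=8 → Tm = 2(4)+4(8) = 40°C
56°C vs 40°C → primer A is higher.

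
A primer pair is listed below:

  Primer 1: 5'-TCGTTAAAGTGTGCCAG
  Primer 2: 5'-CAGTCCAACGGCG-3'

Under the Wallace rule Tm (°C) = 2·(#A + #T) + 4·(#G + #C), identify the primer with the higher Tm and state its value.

Primer 1: A+T=9, G+C=8 → Tm = 2(9)+4(8) = 50°C
Primer 2: A+T=4, G+C=9 → Tm = 2(4)+4(9) = 44°C
50°C vs 44°C → primer 1 is higher.

Primer 1, 50°C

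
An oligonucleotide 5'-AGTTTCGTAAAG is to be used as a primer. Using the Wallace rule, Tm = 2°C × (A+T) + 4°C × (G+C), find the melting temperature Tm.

Counting bases: T=4, G=3, C=1, A=4
A+T = 8, G+C = 4
Tm = 2(8) + 4(4) = 16 + 16 = 32°C

32°C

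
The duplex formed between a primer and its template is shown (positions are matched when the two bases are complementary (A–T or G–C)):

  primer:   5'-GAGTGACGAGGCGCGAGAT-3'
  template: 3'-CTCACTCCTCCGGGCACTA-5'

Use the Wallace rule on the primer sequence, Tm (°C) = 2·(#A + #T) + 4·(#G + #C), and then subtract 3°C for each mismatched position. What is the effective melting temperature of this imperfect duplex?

53°C

Primer base counts: A=5, T=2, G=9, C=3 → A+T=7, G+C=12
Perfect-match Tm = 2(7) + 4(12) = 14 + 48 = 62°C
Mismatches (positions where the bases are not complementary): 3 (at positions 7, 13, 16)
Effective Tm = 62 − 3×3 = 62 − 9 = 53°C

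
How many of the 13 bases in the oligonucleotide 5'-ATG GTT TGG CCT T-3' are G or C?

Base counts: A=1, T=6, C=2, G=4
Total G or C: 4 + 2 = 6

6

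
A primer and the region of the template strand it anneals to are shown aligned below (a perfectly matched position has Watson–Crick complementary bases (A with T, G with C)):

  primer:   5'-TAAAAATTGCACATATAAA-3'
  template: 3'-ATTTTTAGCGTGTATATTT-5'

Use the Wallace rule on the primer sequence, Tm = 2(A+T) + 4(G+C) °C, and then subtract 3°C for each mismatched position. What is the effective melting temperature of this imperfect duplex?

41°C

Primer base counts: A=11, T=5, G=1, C=2 → A+T=16, G+C=3
Perfect-match Tm = 2(16) + 4(3) = 32 + 12 = 44°C
Mismatches (positions where the bases are not complementary): 1 (at position 8)
Effective Tm = 44 − 1×3 = 44 − 3 = 41°C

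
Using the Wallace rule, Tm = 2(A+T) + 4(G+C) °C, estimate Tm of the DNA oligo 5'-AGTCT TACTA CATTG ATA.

46°C

Scanning the sequence gives T=7, C=3, G=2, A=6.
A+T = 13, G+C = 5
Tm = 2(13) + 4(5) = 26 + 20 = 46°C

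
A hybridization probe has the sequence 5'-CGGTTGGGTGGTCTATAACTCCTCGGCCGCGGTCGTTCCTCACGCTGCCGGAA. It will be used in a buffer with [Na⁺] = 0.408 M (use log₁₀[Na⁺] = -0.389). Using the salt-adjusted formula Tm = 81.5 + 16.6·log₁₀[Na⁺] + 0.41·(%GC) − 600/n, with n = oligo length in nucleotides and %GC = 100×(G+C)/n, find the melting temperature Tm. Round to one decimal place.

90.0°C

Length n = 53. G=17, C=17, T=13, A=6
G+C = 34, so %GC = 34/53 × 100 = 64.151%
Salt term: 16.6 × (-0.389) = -6.457
GC term: 0.41 × 64.151 = 26.302; length term: −600/53 = −11.321
Tm = 81.5 + (-6.457) + 26.302 − 11.321 = 90.024 → 90.0°C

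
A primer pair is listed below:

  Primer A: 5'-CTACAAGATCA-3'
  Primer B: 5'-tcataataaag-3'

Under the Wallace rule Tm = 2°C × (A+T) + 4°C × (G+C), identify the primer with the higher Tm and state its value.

Primer A: A+T=7, G+C=4 → Tm = 2(7)+4(4) = 30°C
Primer B: A+T=9, G+C=2 → Tm = 2(9)+4(2) = 26°C
30°C vs 26°C → primer A is higher.

Primer A, 30°C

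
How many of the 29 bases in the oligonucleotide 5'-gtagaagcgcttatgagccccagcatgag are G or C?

T=5, G=9, C=7, A=8
Total G or C: 9 + 7 = 16

16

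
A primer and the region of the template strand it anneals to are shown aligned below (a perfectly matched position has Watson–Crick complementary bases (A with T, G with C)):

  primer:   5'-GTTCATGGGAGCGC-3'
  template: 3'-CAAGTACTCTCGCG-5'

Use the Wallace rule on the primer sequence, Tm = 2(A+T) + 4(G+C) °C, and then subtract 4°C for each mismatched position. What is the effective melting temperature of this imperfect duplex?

42°C

Primer base counts: A=2, T=3, G=6, C=3 → A+T=5, G+C=9
Perfect-match Tm = 2(5) + 4(9) = 10 + 36 = 46°C
Mismatches (positions where the bases are not complementary): 1 (at position 8)
Effective Tm = 46 − 1×4 = 46 − 4 = 42°C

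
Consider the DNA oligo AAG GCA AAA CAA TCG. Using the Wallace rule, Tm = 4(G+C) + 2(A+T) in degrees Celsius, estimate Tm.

42°C

Scanning the sequence gives T=1, A=8, C=3, G=3.
AT pairs contribute 9, GC pairs contribute 6.
Tm = 4·6 + 2·9 = 24 + 18 = 42°C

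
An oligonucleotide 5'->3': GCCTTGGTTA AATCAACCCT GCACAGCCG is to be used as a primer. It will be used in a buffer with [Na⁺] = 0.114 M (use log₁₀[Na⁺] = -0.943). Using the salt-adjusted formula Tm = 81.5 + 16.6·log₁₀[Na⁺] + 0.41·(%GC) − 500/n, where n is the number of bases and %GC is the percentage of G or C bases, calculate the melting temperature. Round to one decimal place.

Length n = 29. G=6, C=10, T=6, A=7
G+C = 16, so %GC = 16/29 × 100 = 55.172%
Salt term: 16.6 × (-0.943) = -15.654
GC term: 0.41 × 55.172 = 22.621; length term: −500/29 = −17.241
Tm = 81.5 + (-15.654) + 22.621 − 17.241 = 71.226 → 71.2°C

71.2°C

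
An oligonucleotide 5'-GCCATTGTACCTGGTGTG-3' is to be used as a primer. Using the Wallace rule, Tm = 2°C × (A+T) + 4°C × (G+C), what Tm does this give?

56°C

A=2, C=4, G=6, T=6
AT pairs contribute 8, GC pairs contribute 10.
Tm = 2×8 + 4×10 = 56°C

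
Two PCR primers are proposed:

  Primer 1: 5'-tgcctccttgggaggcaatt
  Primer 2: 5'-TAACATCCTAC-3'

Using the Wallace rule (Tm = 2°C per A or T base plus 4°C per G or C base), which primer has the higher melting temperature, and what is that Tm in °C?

Primer 1: A+T=9, G+C=11 → Tm = 2(9)+4(11) = 62°C
Primer 2: A+T=7, G+C=4 → Tm = 2(7)+4(4) = 30°C
62°C vs 30°C → primer 1 is higher.

Primer 1, 62°C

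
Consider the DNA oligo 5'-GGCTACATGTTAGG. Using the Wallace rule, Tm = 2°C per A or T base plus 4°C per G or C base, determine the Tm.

G=5, A=3, T=4, C=2
AT pairs contribute 7, GC pairs contribute 7.
Tm = 2×7 + 4×7 = 42°C

42°C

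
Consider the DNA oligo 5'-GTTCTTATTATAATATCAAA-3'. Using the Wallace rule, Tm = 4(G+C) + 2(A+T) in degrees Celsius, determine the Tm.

Counting bases: T=9, C=2, A=8, G=1
So N_AT = 17 and N_GC = 3.
Tm = 4·3 + 2·17 = 12 + 34 = 46°C

46°C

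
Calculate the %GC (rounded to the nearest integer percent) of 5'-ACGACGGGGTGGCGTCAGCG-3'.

Scanning the sequence gives A=3, C=5, T=2, G=10.
G+C = 10 + 5 = 15 out of 20 bases
%GC = 15/20 × 100 = 75% ≈ 75%

75%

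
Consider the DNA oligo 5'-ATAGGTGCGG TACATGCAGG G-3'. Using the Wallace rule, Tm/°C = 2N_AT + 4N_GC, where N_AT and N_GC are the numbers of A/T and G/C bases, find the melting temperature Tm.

Scanning the sequence gives A=5, T=4, C=3, G=9.
A+T = 9, G+C = 12
Tm = 4·12 + 2·9 = 48 + 18 = 66°C

66°C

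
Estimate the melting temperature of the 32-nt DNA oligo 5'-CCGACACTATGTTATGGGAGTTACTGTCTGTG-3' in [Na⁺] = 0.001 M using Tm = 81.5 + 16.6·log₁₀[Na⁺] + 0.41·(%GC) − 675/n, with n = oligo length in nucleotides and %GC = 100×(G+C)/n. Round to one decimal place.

Length n = 32. Base counts: A=6, G=9, T=11, C=6
G+C = 15, so %GC = 15/32 × 100 = 46.875%
Salt term: 16.6 × (-3) = -49.8
GC term: 0.41 × 46.875 = 19.219; length term: −675/32 = −21.094
Tm = 81.5 + (-49.8) + 19.219 − 21.094 = 29.825 → 29.8°C

29.8°C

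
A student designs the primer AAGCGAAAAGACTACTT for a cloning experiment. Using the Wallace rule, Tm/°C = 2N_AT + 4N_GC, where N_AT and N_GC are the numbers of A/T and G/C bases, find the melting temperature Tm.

G=3, C=3, A=8, T=3
A+T = 11, G+C = 6
Tm = 2(11) + 4(6) = 22 + 24 = 46°C

46°C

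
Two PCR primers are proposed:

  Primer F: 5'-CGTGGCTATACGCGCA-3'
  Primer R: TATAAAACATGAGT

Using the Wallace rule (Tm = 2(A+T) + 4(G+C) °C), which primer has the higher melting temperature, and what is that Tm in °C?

Primer F: A+T=6, G+C=10 → Tm = 2(6)+4(10) = 52°C
Primer R: A+T=11, G+C=3 → Tm = 2(11)+4(3) = 34°C
52°C vs 34°C → primer F is higher.

Primer F, 52°C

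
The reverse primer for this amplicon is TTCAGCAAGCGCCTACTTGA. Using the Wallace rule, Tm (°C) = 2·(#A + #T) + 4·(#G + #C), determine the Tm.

Counting bases: C=6, A=5, T=5, G=4
AT pairs contribute 10, GC pairs contribute 10.
Tm = 2(10) + 4(10) = 20 + 40 = 60°C

60°C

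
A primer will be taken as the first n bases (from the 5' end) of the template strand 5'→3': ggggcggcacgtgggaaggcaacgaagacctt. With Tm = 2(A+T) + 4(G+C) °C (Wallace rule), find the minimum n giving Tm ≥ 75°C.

First 21 bases: GGGGCGGCACGTGGGAAGGCA → Tm = 74°C (< 75°C)
First 22 bases: GGGGCGGCACGTGGGAAGGCAA → Tm = 76°C (≥ 75°C)
Since every base adds ≥2°C, Tm only increases with n, so the threshold is first crossed at n = 22.

n = 22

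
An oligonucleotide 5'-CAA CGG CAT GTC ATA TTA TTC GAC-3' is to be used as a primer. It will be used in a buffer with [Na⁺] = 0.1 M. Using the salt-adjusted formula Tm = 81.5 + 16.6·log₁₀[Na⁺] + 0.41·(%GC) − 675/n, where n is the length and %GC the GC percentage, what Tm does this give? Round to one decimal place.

Length n = 24. Counting bases: C=6, T=7, A=7, G=4
G+C = 10, so %GC = 10/24 × 100 = 41.667%
Salt term: 16.6 × (-1) = -16.6
GC term: 0.41 × 41.667 = 17.083; length term: −675/24 = −28.125
Tm = 81.5 + (-16.6) + 17.083 − 28.125 = 53.858 → 53.9°C

53.9°C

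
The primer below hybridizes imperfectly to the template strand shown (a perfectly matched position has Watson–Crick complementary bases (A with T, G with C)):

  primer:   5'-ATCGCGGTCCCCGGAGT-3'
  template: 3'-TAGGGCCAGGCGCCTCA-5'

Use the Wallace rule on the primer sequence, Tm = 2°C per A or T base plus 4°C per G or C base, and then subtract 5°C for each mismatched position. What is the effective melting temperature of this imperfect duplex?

48°C

Primer base counts: A=2, T=3, G=6, C=6 → A+T=5, G+C=12
Perfect-match Tm = 2(5) + 4(12) = 10 + 48 = 58°C
Mismatches (positions where the bases are not complementary): 2 (at positions 4, 11)
Effective Tm = 58 − 2×5 = 58 − 10 = 48°C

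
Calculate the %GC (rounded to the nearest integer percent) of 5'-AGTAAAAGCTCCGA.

Base counts: C=3, A=6, G=3, T=2
G+C = 3 + 3 = 6 out of 14 bases
%GC = 6/14 × 100 = 42.86% ≈ 43%

43%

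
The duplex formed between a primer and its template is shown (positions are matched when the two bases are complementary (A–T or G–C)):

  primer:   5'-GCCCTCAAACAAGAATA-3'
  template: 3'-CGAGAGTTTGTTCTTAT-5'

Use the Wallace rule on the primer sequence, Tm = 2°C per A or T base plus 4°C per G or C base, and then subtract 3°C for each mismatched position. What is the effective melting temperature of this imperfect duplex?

Primer base counts: A=8, T=2, G=2, C=5 → A+T=10, G+C=7
Perfect-match Tm = 2(10) + 4(7) = 20 + 28 = 48°C
Mismatches (positions where the bases are not complementary): 1 (at position 3)
Effective Tm = 48 − 1×3 = 48 − 3 = 45°C

45°C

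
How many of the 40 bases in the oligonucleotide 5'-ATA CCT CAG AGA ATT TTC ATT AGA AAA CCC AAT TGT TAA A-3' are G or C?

A=17, T=12, C=7, G=4
Total G or C: 4 + 7 = 11

11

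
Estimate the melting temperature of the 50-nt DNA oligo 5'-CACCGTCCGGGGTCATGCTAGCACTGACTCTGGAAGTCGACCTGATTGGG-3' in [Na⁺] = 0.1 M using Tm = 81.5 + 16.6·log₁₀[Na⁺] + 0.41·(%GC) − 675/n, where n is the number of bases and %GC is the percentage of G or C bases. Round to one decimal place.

76.0°C

Length n = 50. Scanning the sequence gives C=14, T=11, A=9, G=16.
G+C = 30, so %GC = 30/50 × 100 = 60%
Salt term: 16.6 × (-1) = -16.6
GC term: 0.41 × 60 = 24.6; length term: −675/50 = −13.5
Tm = 81.5 + (-16.6) + 24.6 − 13.5 = 76 → 76.0°C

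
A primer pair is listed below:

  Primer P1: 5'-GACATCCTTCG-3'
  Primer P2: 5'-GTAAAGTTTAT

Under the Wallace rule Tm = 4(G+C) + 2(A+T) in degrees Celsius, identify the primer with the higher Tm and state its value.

Primer P1, 34°C

Primer P1: A+T=5, G+C=6 → Tm = 2(5)+4(6) = 34°C
Primer P2: A+T=9, G+C=2 → Tm = 2(9)+4(2) = 26°C
34°C vs 26°C → primer P1 is higher.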